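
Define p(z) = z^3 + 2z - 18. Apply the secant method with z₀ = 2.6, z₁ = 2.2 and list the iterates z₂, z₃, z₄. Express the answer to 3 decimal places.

p(2.6) = 4.77600, p(2.2) = -2.95200
z₂ = 2.20000 − (-2.95200)·(2.20000 − 2.60000) / (-2.95200 − 4.77600) = 2.20000 − (1.18080)/(-7.72800) = 2.35280
p(2.35280) = -0.27017
z₃ = 2.35280 − (-0.27017)·(2.35280 − 2.20000) / (-0.27017 − (-2.95200)) = 2.35280 − (-0.04128)/(2.68183) = 2.36819
p(2.36819) = 0.01792
z₄ = 2.36819 − 0.01792·(2.36819 − 2.35280) / (0.01792 − (-0.27017)) = 2.36819 − (0.00028)/(0.28809) = 2.36723

2.353, 2.368, 2.367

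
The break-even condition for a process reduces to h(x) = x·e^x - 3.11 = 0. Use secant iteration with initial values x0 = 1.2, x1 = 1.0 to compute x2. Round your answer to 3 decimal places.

h(1.2) = 0.87414, h(1.0) = -0.39172
x2 = 1.00000 − (-0.39172)·(1.00000 − 1.20000) / (-0.39172 − 0.87414) = 1.00000 − (0.07834)/(-1.26586) = 1.06189

1.062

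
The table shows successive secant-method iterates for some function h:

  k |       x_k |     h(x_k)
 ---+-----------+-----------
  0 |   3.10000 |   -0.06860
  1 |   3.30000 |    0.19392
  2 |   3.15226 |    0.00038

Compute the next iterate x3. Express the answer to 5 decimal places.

3.15197

x3 = 3.15226 − 0.00038·(3.15226 − 3.30000) / (0.00038 − 0.19392)
   = 3.15226 − (-0.0000561)/(-0.1935400) = 3.1519699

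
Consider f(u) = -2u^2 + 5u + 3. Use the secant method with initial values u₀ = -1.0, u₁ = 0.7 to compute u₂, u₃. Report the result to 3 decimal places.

-0.286, -0.623

f(-1.0) = -4.00000, f(0.7) = 5.52000
u₂ = 0.70000 − 5.52000·(0.70000 − (-1.00000)) / (5.52000 − (-4.00000)) = 0.70000 − (9.38400)/(9.52000) = -0.28571
f(-0.28571) = 1.40816
u₃ = -0.28571 − 1.40816·(-0.28571 − 0.70000) / (1.40816 − 5.52000) = -0.28571 − (-1.38805)/(-4.11184) = -0.62329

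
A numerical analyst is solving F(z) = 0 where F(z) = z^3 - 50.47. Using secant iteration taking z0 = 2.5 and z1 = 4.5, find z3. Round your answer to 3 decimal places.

3.642

F(2.5) = -34.84500, F(4.5) = 40.65500
z2 = 4.50000 − 40.65500·(4.50000 − 2.50000) / (40.65500 − (-34.84500)) = 4.50000 − (81.31000)/(75.50000) = 3.42305
F(3.42305) = -10.36132
z3 = 3.42305 − (-10.36132)·(3.42305 − 4.50000) / (-10.36132 − 40.65500) = 3.42305 − (11.15866)/(-51.01632) = 3.64177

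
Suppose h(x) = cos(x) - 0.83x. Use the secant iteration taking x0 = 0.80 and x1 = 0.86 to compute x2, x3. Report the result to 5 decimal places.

h(0.80) = 0.0327067, h(0.86) = -0.0613625
x2 = 0.8600000 − (-0.0613625)·(0.8600000 − 0.8000000) / (-0.0613625 − 0.0327067) = 0.8600000 − (-0.0036818)/(-0.0940692) = 0.8208613
h(0.8208613) = 0.0002764
x3 = 0.8208613 − 0.0002764·(0.8208613 − 0.8600000) / (0.0002764 − (-0.0613625)) = 0.8208613 − (-0.0000108)/(0.0616389) = 0.8210368

0.82086, 0.82104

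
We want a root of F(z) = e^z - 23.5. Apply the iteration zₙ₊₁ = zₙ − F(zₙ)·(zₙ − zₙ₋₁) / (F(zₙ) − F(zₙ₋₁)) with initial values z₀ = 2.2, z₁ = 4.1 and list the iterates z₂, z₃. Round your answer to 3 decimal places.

F(2.2) = -14.47499, F(4.1) = 36.84029
z₂ = 4.10000 − 36.84029·(4.10000 − 2.20000) / (36.84029 − (-14.47499)) = 4.10000 − (69.99655)/(51.31527) = 2.73595
F(2.73595) = -8.07559
z₃ = 2.73595 − (-8.07559)·(2.73595 − 4.10000) / (-8.07559 − 36.84029) = 2.73595 − (11.01551)/(-44.91588) = 2.98120

2.736, 2.981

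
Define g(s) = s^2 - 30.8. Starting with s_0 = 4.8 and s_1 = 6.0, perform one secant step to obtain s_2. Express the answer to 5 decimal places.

5.51852

g(4.8) = -7.7600000, g(6.0) = 5.2000000
s_2 = 6.0000000 − 5.2000000·(6.0000000 − 4.8000000) / (5.2000000 − (-7.7600000)) = 6.0000000 − (6.2400000)/(12.9600000) = 5.5185185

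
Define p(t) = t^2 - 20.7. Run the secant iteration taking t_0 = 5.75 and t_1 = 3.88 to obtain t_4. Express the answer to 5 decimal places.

4.54966

p(5.75) = 12.3625000, p(3.88) = -5.6456000
t_2 = 3.8800000 − (-5.6456000)·(3.8800000 − 5.7500000) / (-5.6456000 − 12.3625000) = 3.8800000 − (10.5572720)/(-18.0081000) = 4.4662513
p(4.4662513) = -0.7525993
t_3 = 4.4662513 − (-0.7525993)·(4.4662513 − 3.8800000) / (-0.7525993 − (-5.6456000)) = 4.4662513 − (-0.4412123)/(4.8930007) = 4.5564234
p(4.5564234) = 0.0609945
t_4 = 4.5564234 − 0.0609945·(4.5564234 − 4.4662513) / (0.0609945 − (-0.7525993)) = 4.5564234 − (0.0055000)/(0.8135939) = 4.5496633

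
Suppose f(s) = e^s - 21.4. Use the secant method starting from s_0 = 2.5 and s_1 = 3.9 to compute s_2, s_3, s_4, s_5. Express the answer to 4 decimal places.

2.8467, 2.9832, 3.0725, 3.0630

f(2.5) = -9.217506, f(3.9) = 28.002449
s_2 = 3.900000 − 28.002449·(3.900000 − 2.500000) / (28.002449 − (-9.217506)) = 3.900000 − (39.203429)/(37.219955) = 2.846709
f(2.846709) = -4.169012
s_3 = 2.846709 − (-4.169012)·(2.846709 − 3.900000) / (-4.169012 − 28.002449) = 2.846709 − (4.391181)/(-32.171461) = 2.983202
f(2.983202) = -1.649033
s_4 = 2.983202 − (-1.649033)·(2.983202 − 2.846709) / (-1.649033 − (-4.169012)) = 2.983202 − (-0.225082)/(2.519979) = 3.072521
f(3.072521) = 0.196284
s_5 = 3.072521 − 0.196284·(3.072521 − 2.983202) / (0.196284 − (-1.649033)) = 3.072521 − (0.017532)/(1.845317) = 3.063021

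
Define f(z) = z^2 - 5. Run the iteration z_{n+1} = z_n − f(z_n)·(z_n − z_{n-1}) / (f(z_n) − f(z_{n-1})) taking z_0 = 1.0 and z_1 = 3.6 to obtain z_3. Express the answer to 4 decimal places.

f(1.0) = -4.000000, f(3.6) = 7.960000
z_2 = 3.600000 − 7.960000·(3.600000 − 1.000000) / (7.960000 − (-4.000000)) = 3.600000 − (20.696000)/(11.960000) = 1.869565
f(1.869565) = -1.504726
z_3 = 1.869565 − (-1.504726)·(1.869565 − 3.600000) / (-1.504726 − 7.960000) = 1.869565 − (2.603830)/(-9.464726) = 2.144674

2.1447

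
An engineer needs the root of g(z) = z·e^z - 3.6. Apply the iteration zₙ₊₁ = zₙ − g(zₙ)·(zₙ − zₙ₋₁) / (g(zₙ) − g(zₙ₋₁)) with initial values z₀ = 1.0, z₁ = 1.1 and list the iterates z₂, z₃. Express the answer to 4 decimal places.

g(1.0) = -0.881718, g(1.1) = -0.295417
z₂ = 1.100000 − (-0.295417)·(1.100000 − 1.000000) / (-0.295417 − (-0.881718)) = 1.100000 − (-0.029542)/(0.586301) = 1.150387
g(1.150387) = 0.034548
z₃ = 1.150387 − 0.034548·(1.150387 − 1.100000) / (0.034548 − (-0.295417)) = 1.150387 − (0.001741)/(0.329965) = 1.145111

1.1504, 1.1451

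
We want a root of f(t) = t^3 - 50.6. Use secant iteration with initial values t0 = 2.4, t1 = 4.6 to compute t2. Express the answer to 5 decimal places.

f(2.4) = -36.7760000, f(4.6) = 46.7360000
t2 = 4.6000000 − 46.7360000·(4.6000000 − 2.4000000) / (46.7360000 − (-36.7760000)) = 4.6000000 − (102.8192000)/(83.5120000) = 3.3688093

3.36881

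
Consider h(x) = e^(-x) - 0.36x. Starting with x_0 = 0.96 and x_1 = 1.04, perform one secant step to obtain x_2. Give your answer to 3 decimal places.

h(0.96) = 0.03729, h(1.04) = -0.02095
x_2 = 1.04000 − (-0.02095)·(1.04000 − 0.96000) / (-0.02095 − 0.03729) = 1.04000 − (-0.00168)/(-0.05824) = 1.01123

1.011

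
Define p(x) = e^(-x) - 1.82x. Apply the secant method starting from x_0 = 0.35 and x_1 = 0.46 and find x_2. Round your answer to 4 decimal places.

0.3772

p(0.35) = 0.067688, p(0.46) = -0.205916
x_2 = 0.460000 − (-0.205916)·(0.460000 − 0.350000) / (-0.205916 − 0.067688) = 0.460000 − (-0.022651)/(-0.273604) = 0.377213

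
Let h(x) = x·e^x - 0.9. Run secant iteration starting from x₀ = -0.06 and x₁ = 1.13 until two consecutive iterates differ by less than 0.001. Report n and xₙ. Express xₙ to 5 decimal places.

n = 7, xₙ = 0.52983

h(-0.06) = -0.9565059, h(1.13) = 2.5980918
x₂ = 1.1300000 − 2.5980918·(1.1900000)/(3.5545977) = 0.2602168;  |Δ| = 0.8697832
h(0.2602168) = -0.5624438
x₃ = 0.2602168 − (-0.5624438)·(-0.8697832)/(-3.1605356) = 0.4150020;  |Δ| = 0.1547852
h(0.4150020) = -0.2715318
x₄ = 0.4150020 − (-0.2715318)·(0.1547852)/(0.2909120) = 0.5594756;  |Δ| = 0.1444736
h(0.5594756) = 0.0789451
x₅ = 0.5594756 − 0.0789451·(0.1444736)/(0.3504770) = 0.5269329;  |Δ| = 0.0325428
h(0.5269329) = -0.0075183
x₆ = 0.5269329 − (-0.0075183)·(-0.0325428)/(-0.0864634) = 0.5297626;  |Δ| = 0.0028297
h(0.5297626) = -0.0001829
x₇ = 0.5297626 − (-0.0001829)·(0.0028297)/(0.0073354) = 0.5298331;  |Δ| = 0.0000706
|x₇ − x₆| = 0.0000706 < 0.001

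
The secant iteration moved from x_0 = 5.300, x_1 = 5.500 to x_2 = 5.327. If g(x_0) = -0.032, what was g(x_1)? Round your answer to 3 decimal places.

0.205

The secant line through (5.300, -0.032) and (5.500, g(x_1)) crosses zero at x_2 = 5.327.
So (5.300, -0.032), (5.500, g(x_1)), (5.327, 0) are collinear:
g(x_1) = -0.032 · (5.500 − 5.327) / (5.300 − 5.327) = -0.032 · (0.17300)/(-0.02700) = 0.20504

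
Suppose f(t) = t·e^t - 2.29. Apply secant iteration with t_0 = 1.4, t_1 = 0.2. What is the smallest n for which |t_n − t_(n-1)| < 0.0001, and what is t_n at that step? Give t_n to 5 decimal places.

f(1.4) = 3.3872800, f(0.2) = -2.0457194
t_2 = 0.2000000 − (-2.0457194)·(-1.2000000)/(-5.4329994) = 0.6518431;  |Δ| = 0.4518431
f(0.6518431) = -1.0390644
t_3 = 0.6518431 − (-1.0390644)·(0.4518431)/(1.0066550) = 1.1182334;  |Δ| = 0.4663903
f(1.1182334) = 1.1311730
t_4 = 1.1182334 − 1.1311730·(0.4663903)/(2.1702374) = 0.8751410;  |Δ| = 0.2430923
f(0.8751410) = -0.1903496
t_5 = 0.8751410 − (-0.1903496)·(-0.2430923)/(-1.3215226) = 0.9101556;  |Δ| = 0.0350146
f(0.9101556) = -0.0285280
t_6 = 0.9101556 − (-0.0285280)·(0.0350146)/(0.1618216) = 0.9163284;  |Δ| = 0.0061728
f(0.9163284) = 0.0009075
t_7 = 0.9163284 − 0.0009075·(0.0061728)/(0.0294355) = 0.9161381;  |Δ| = 0.0001903
f(0.9161381) = -0.0000041
t_8 = 0.9161381 − (-0.0000041)·(-0.0001903)/(-0.0009116) = 0.9161390;  |Δ| = 0.0000009
|t_8 − t_7| = 0.0000009 < 0.0001

n = 8, t_n = 0.91614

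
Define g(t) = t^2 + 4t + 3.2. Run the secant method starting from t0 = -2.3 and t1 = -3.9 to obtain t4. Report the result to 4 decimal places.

g(-2.3) = -0.710000, g(-3.9) = 2.810000
t2 = -3.900000 − 2.810000·(-3.900000 − (-2.300000)) / (2.810000 − (-0.710000)) = -3.900000 − (-4.496000)/(3.520000) = -2.622727
g(-2.622727) = -0.412211
t3 = -2.622727 − (-0.412211)·(-2.622727 − (-3.900000)) / (-0.412211 − 2.810000) = -2.622727 − (-0.526506)/(-3.222211) = -2.786126
g(-2.786126) = -0.182006
t4 = -2.786126 − (-0.182006)·(-2.786126 − (-2.622727)) / (-0.182006 − (-0.412211)) = -2.786126 − (0.029740)/(0.230205) = -2.915313

-2.9153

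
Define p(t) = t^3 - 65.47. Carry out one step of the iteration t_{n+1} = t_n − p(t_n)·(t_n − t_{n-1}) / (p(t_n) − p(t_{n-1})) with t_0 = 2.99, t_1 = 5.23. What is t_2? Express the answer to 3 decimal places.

p(2.99) = -38.73910, p(5.23) = 77.58567
t_2 = 5.23000 − 77.58567·(5.23000 − 2.99000) / (77.58567 − (-38.73910)) = 5.23000 − (173.79189)/(116.32477) = 3.73598

3.736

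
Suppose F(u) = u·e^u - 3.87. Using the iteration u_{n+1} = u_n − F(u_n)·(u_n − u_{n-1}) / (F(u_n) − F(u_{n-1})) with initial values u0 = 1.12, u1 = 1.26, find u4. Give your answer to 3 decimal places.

1.184

F(1.12) = -0.43736, F(1.26) = 0.57203
u2 = 1.26000 − 0.57203·(1.26000 − 1.12000) / (0.57203 − (-0.43736)) = 1.26000 − (0.08008)/(1.00939) = 1.18066
F(1.18066) = -0.02515
u3 = 1.18066 − (-0.02515)·(1.18066 − 1.26000) / (-0.02515 − 0.57203) = 1.18066 − (0.00200)/(-0.59718) = 1.18400
F(1.18400) = -0.00136
u4 = 1.18400 − (-0.00136)·(1.18400 − 1.18066) / (-0.00136 − (-0.02515)) = 1.18400 − (0.00000)/(0.02378) = 1.18419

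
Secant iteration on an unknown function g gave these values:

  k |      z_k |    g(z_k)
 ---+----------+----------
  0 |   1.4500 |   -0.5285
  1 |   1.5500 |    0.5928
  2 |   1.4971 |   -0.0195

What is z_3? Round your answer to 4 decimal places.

1.4988

z_3 = 1.4971 − (-0.0195)·(1.4971 − 1.5500) / (-0.0195 − 0.5928)
   = 1.4971 − (0.001032)/(-0.612300) = 1.498785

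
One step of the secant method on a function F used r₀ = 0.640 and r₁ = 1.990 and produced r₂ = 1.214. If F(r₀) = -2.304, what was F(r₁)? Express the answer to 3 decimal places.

3.115

The secant line through (0.640, -2.304) and (1.990, F(r₁)) crosses zero at r₂ = 1.214.
So (0.640, -2.304), (1.990, F(r₁)), (1.214, 0) are collinear:
F(r₁) = -2.304 · (1.990 − 1.214) / (0.640 − 1.214) = -2.304 · (0.77600)/(-0.57400) = 3.11482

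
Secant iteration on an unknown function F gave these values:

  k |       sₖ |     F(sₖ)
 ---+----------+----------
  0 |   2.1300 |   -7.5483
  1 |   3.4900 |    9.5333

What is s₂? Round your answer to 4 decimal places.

2.7310

s₂ = 3.4900 − 9.5333·(3.4900 − 2.1300) / (9.5333 − (-7.5483))
   = 3.4900 − (12.965288)/(17.081600) = 2.730979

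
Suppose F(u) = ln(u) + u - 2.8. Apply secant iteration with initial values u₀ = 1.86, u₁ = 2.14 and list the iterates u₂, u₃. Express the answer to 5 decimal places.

2.07283, 2.07165

F(1.86) = -0.3194235, F(2.14) = 0.1008058
u₂ = 2.1400000 − 0.1008058·(2.1400000 − 1.8600000) / (0.1008058 − (-0.3194235)) = 2.1400000 − (0.0282256)/(0.4202293) = 2.0728328
F(2.0728328) = 0.0017490
u₃ = 2.0728328 − 0.0017490·(2.0728328 − 2.1400000) / (0.0017490 − 0.1008058) = 2.0728328 − (-0.0001175)/(-0.0990569) = 2.0716469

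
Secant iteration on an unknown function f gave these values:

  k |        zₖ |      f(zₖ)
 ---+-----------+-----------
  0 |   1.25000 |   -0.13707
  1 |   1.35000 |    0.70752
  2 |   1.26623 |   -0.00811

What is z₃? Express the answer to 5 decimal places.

z₃ = 1.26623 − (-0.00811)·(1.26623 − 1.35000) / (-0.00811 − 0.70752)
   = 1.26623 − (0.0006794)/(-0.7156300) = 1.2671793

1.26718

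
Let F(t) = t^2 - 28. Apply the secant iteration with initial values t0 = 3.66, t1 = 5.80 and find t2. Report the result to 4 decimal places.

5.2038

F(3.66) = -14.604400, F(5.80) = 5.640000
t2 = 5.800000 − 5.640000·(5.800000 − 3.660000) / (5.640000 − (-14.604400)) = 5.800000 − (12.069600)/(20.244400) = 5.203805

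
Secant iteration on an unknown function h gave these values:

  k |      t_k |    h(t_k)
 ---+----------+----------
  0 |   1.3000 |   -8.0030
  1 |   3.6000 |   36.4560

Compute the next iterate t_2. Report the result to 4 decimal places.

t_2 = 3.6000 − 36.4560·(3.6000 − 1.3000) / (36.4560 − (-8.0030))
   = 3.6000 − (83.848800)/(44.459000) = 1.714020

1.7140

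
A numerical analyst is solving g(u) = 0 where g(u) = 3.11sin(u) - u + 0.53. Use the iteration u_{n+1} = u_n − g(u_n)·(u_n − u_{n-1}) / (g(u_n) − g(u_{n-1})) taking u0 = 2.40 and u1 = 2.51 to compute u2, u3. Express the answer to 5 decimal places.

2.46777, 2.46858

g(2.40) = 0.2306905, g(2.51) = -0.1437598
u2 = 2.5100000 − (-0.1437598)·(2.5100000 − 2.4000000) / (-0.1437598 − 0.2306905) = 2.5100000 − (-0.0158136)/(-0.3744503) = 2.4677685
g(2.4677685) = 0.0028057
u3 = 2.4677685 − 0.0028057·(2.4677685 − 2.5100000) / (0.0028057 − (-0.1437598)) = 2.4677685 − (-0.0001185)/(0.1465656) = 2.4685770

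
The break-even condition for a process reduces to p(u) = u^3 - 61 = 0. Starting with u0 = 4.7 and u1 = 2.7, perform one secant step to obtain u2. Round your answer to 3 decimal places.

3.682

p(4.7) = 42.82300, p(2.7) = -41.31700
u2 = 2.70000 − (-41.31700)·(2.70000 − 4.70000) / (-41.31700 − 42.82300) = 2.70000 − (82.63400)/(-84.14000) = 3.68210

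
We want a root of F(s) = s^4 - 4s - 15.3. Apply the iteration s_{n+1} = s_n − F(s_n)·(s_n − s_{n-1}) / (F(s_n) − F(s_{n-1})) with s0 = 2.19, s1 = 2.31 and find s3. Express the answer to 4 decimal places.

2.2171

F(2.19) = -1.057425, F(2.31) = 3.933963
s2 = 2.310000 − 3.933963·(2.310000 − 2.190000) / (3.933963 − (-1.057425)) = 2.310000 − (0.472076)/(4.991388) = 2.215422
F(2.215422) = -0.072296
s3 = 2.215422 − (-0.072296)·(2.215422 − 2.310000) / (-0.072296 − 3.933963) = 2.215422 − (0.006838)/(-4.006259) = 2.217129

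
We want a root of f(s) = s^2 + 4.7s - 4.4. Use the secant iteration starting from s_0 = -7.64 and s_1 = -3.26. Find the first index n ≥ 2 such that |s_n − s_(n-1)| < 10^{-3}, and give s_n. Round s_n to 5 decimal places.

f(-7.64) = 18.0616000, f(-3.26) = -9.0944000
s_2 = -3.2600000 − (-9.0944000)·(4.3800000)/(-27.1560000) = -4.7268387;  |Δ| = 1.4668387
f(-4.7268387) = -4.2731377
s_3 = -4.7268387 − (-4.2731377)·(-1.4668387)/(4.8212623) = -6.0269140;  |Δ| = 1.3000753
f(-6.0269140) = 3.5971965
s_4 = -6.0269140 − 3.5971965·(-1.3000753)/(7.8703342) = -5.4327046;  |Δ| = 0.5942094
f(-5.4327046) = -0.4194321
s_5 = -5.4327046 − (-0.4194321)·(0.5942094)/(-4.0166286) = -5.4947543;  |Δ| = 0.0620497
f(-5.4947543) = -0.0330203
s_6 = -5.4947543 − (-0.0330203)·(-0.0620497)/(0.3864118) = -5.5000567;  |Δ| = 0.0053024
f(-5.5000567) = 0.0003571
s_7 = -5.5000567 − 0.0003571·(-0.0053024)/(0.0333775) = -5.5000000;  |Δ| = 0.0000567
|s_7 − s_6| = 0.0000567 < 10^{-3}

n = 7, s_n = -5.50000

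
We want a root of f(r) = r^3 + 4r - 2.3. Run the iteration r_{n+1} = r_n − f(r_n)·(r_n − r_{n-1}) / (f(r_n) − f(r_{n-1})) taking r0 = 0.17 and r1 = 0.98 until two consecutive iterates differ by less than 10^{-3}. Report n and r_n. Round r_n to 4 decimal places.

n = 5, r_n = 0.5364

f(0.17) = -1.615087, f(0.98) = 2.561192
r2 = 0.980000 − 2.561192·(0.810000)/(4.176279) = 0.483250;  |Δ| = 0.496750
f(0.483250) = -0.254145
r3 = 0.483250 − (-0.254145)·(-0.496750)/(-2.815337) = 0.528093;  |Δ| = 0.044842
f(0.528093) = -0.040354
r4 = 0.528093 − (-0.040354)·(0.044842)/(0.213791) = 0.536557;  |Δ| = 0.008464
f(0.536557) = 0.000698
r5 = 0.536557 − 0.000698·(0.008464)/(0.041052) = 0.536413;  |Δ| = 0.000144
|r5 − r4| = 0.000144 < 10^{-3}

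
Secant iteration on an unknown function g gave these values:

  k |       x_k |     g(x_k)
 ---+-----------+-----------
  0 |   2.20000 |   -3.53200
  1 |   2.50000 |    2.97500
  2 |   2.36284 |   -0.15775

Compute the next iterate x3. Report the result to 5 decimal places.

x3 = 2.36284 − (-0.15775)·(2.36284 − 2.50000) / (-0.15775 − 2.97500)
   = 2.36284 − (0.0216370)/(-3.1327500) = 2.3697467

2.36975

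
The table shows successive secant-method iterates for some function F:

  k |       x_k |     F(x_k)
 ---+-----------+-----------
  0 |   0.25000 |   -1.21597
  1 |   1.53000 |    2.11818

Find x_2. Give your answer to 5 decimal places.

0.71682

x_2 = 1.53000 − 2.11818·(1.53000 − 0.25000) / (2.11818 − (-1.21597))
   = 1.53000 − (2.7112704)/(3.3341500) = 0.7168181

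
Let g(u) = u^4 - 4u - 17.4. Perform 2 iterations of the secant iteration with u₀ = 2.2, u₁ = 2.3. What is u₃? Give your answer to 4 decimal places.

2.2683

g(2.2) = -2.774400, g(2.3) = 1.384100
u₂ = 2.300000 − 1.384100·(2.300000 − 2.200000) / (1.384100 − (-2.774400)) = 2.300000 − (0.138410)/(4.158500) = 2.266716
g(2.266716) = -0.067790
u₃ = 2.266716 − (-0.067790)·(2.266716 − 2.300000) / (-0.067790 − 1.384100) = 2.266716 − (0.002256)/(-1.451890) = 2.268270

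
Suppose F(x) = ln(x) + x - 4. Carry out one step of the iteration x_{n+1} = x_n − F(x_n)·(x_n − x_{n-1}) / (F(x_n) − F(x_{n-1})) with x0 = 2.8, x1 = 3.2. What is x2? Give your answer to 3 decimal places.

F(2.8) = -0.17038, F(3.2) = 0.36315
x2 = 3.20000 − 0.36315·(3.20000 − 2.80000) / (0.36315 − (-0.17038)) = 3.20000 − (0.14526)/(0.53353) = 2.92774

2.928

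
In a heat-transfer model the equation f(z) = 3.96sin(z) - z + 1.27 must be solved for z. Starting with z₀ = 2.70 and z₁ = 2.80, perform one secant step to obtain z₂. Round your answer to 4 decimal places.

f(2.70) = 0.262424, f(2.80) = -0.203447
z₂ = 2.800000 − (-0.203447)·(2.800000 − 2.700000) / (-0.203447 − 0.262424) = 2.800000 − (-0.020345)/(-0.465871) = 2.756330

2.7563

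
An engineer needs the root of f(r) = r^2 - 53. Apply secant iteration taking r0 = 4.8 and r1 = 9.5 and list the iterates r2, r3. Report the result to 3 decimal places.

f(4.8) = -29.96000, f(9.5) = 37.25000
r2 = 9.50000 − 37.25000·(9.50000 − 4.80000) / (37.25000 − (-29.96000)) = 9.50000 − (175.07500)/(67.21000) = 6.89510
f(6.89510) = -5.45753
r3 = 6.89510 − (-5.45753)·(6.89510 − 9.50000) / (-5.45753 − 37.25000) = 6.89510 − (14.21629)/(-42.70753) = 7.22798

6.895, 7.228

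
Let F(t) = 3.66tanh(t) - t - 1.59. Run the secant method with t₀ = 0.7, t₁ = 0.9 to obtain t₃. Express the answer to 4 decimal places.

F(0.7) = -0.078014, F(0.9) = 0.131650
t₂ = 0.900000 − 0.131650·(0.900000 − 0.700000) / (0.131650 − (-0.078014)) = 0.900000 − (0.026330)/(0.209664) = 0.774418
F(0.774418) = 0.012719
t₃ = 0.774418 − 0.012719·(0.774418 − 0.900000) / (0.012719 − 0.131650) = 0.774418 − (-0.001597)/(-0.118931) = 0.760987

0.7610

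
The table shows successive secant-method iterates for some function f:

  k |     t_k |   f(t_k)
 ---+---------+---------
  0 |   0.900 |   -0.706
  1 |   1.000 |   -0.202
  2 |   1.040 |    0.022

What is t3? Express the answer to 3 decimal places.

1.036

t3 = 1.040 − 0.022·(1.040 − 1.000) / (0.022 − (-0.202))
   = 1.040 − (0.00088)/(0.22400) = 1.03607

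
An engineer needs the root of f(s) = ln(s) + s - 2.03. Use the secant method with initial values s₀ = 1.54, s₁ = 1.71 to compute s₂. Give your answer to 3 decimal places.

1.576

f(1.54) = -0.05822, f(1.71) = 0.21649
s₂ = 1.71000 − 0.21649·(1.71000 − 1.54000) / (0.21649 − (-0.05822)) = 1.71000 − (0.03680)/(0.27471) = 1.57603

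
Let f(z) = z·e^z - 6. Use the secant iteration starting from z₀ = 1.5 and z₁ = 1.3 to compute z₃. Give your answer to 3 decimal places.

1.433

f(1.5) = 0.72253, f(1.3) = -1.22991
z₂ = 1.30000 − (-1.22991)·(1.30000 − 1.50000) / (-1.22991 − 0.72253) = 1.30000 − (0.24598)/(-1.95245) = 1.42599
f(1.42599) = -0.06509
z₃ = 1.42599 − (-0.06509)·(1.42599 − 1.30000) / (-0.06509 − (-1.22991)) = 1.42599 − (-0.00820)/(1.16482) = 1.43303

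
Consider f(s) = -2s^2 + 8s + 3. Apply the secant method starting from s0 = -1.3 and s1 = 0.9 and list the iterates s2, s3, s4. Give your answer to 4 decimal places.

f(-1.3) = -10.780000, f(0.9) = 8.580000
s2 = 0.900000 − 8.580000·(0.900000 − (-1.300000)) / (8.580000 − (-10.780000)) = 0.900000 − (18.876000)/(19.360000) = -0.075000
f(-0.075000) = 2.388750
s3 = -0.075000 − 2.388750·(-0.075000 − 0.900000) / (2.388750 − 8.580000) = -0.075000 − (-2.329031)/(-6.191250) = -0.451181
f(-0.451181) = -1.016578
s4 = -0.451181 − (-1.016578)·(-0.451181 − (-0.075000)) / (-1.016578 − 2.388750) = -0.451181 − (0.382417)/(-3.405328) = -0.338881

-0.0750, -0.4512, -0.3389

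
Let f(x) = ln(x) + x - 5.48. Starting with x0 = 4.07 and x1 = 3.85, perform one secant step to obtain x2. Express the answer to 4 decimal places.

f(4.07) = -0.006357, f(3.85) = -0.281927
x2 = 3.850000 − (-0.281927)·(3.850000 − 4.070000) / (-0.281927 − (-0.006357)) = 3.850000 − (0.062024)/(-0.275570) = 4.075075

4.0751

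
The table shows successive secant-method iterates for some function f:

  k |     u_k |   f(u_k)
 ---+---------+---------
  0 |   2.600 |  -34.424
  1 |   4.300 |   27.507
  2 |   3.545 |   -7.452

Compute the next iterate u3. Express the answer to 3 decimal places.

u3 = 3.545 − (-7.452)·(3.545 − 4.300) / (-7.452 − 27.507)
   = 3.545 − (5.62626)/(-34.95900) = 3.70594

3.706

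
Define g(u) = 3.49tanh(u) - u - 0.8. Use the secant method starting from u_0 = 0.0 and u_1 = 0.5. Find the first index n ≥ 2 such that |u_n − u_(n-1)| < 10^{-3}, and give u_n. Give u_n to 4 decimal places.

g(0.0) = -0.800000, g(0.5) = 0.312789
u_2 = 0.500000 − 0.312789·(0.500000)/(1.112789) = 0.359457;  |Δ| = 0.140543
g(0.359457) = 0.043671
u_3 = 0.359457 − 0.043671·(-0.140543)/(-0.269118) = 0.336651;  |Δ| = 0.022806
g(0.336651) = -0.004201
u_4 = 0.336651 − (-0.004201)·(-0.022806)/(-0.047872) = 0.338652;  |Δ| = 0.002002
g(0.338652) = 0.000043
u_5 = 0.338652 − 0.000043·(0.002002)/(0.004244) = 0.338632;  |Δ| = 0.000020
|u_5 − u_4| = 0.000020 < 10^{-3}

n = 5, u_n = 0.3386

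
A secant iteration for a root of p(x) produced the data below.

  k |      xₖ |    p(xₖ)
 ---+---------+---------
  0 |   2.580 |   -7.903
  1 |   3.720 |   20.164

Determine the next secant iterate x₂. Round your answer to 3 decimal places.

x₂ = 3.720 − 20.164·(3.720 − 2.580) / (20.164 − (-7.903))
   = 3.720 − (22.98696)/(28.06700) = 2.90100

2.901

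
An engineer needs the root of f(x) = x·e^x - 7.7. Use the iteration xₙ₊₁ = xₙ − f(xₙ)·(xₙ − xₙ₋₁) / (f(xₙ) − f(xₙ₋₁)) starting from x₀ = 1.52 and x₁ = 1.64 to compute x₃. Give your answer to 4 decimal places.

1.5822

f(1.52) = -0.750218, f(1.64) = 0.754478
x₂ = 1.640000 − 0.754478·(1.640000 − 1.520000) / (0.754478 − (-0.750218)) = 1.640000 − (0.090537)/(1.504696) = 1.579830
f(1.579830) = -0.031297
x₃ = 1.579830 − (-0.031297)·(1.579830 − 1.640000) / (-0.031297 − 0.754478) = 1.579830 − (0.001883)/(-0.785775) = 1.582227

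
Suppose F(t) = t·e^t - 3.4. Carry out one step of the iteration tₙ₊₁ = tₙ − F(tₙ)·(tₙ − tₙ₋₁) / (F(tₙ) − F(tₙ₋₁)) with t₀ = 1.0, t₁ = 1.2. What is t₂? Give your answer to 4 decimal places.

F(1.0) = -0.681718, F(1.2) = 0.584140
t₂ = 1.200000 − 0.584140·(1.200000 − 1.000000) / (0.584140 − (-0.681718)) = 1.200000 − (0.116828)/(1.265858) = 1.107708

1.1077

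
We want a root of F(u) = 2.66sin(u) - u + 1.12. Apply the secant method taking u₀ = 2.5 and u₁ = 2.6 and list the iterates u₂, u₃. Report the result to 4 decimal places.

F(2.5) = 0.211936, F(2.6) = -0.108766
u₂ = 2.600000 − (-0.108766)·(2.600000 − 2.500000) / (-0.108766 − 0.211936) = 2.600000 − (-0.010877)/(-0.320702) = 2.566085
F(2.566085) = 0.001649
u₃ = 2.566085 − 0.001649·(2.566085 − 2.600000) / (0.001649 − (-0.108766)) = 2.566085 − (-0.000056)/(0.110415) = 2.566591

2.5661, 2.5666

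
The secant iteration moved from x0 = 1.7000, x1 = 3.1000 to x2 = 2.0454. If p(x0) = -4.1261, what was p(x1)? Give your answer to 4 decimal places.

The secant line through (1.7000, -4.1261) and (3.1000, p(x1)) crosses zero at x2 = 2.0454.
So (1.7000, -4.1261), (3.1000, p(x1)), (2.0454, 0) are collinear:
p(x1) = -4.1261 · (3.1000 − 2.0454) / (1.7000 − 2.0454) = -4.1261 · (1.054600)/(-0.345400) = 12.598104

12.5981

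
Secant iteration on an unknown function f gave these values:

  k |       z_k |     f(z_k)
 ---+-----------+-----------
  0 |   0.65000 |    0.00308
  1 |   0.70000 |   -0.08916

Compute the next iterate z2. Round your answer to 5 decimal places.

0.65167

z2 = 0.70000 − (-0.08916)·(0.70000 − 0.65000) / (-0.08916 − 0.00308)
   = 0.70000 − (-0.0044580)/(-0.0922400) = 0.6516696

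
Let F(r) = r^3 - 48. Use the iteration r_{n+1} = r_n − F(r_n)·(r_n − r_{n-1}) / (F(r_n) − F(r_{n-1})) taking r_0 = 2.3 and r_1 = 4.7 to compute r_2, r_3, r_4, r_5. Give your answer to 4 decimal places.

3.2383, 3.5321, 3.6465, 3.6339

F(2.3) = -35.833000, F(4.7) = 55.823000
r_2 = 4.700000 − 55.823000·(4.700000 − 2.300000) / (55.823000 − (-35.833000)) = 4.700000 − (133.975200)/(91.656000) = 3.238282
F(3.238282) = -14.041843
r_3 = 3.238282 − (-14.041843)·(3.238282 − 4.700000) / (-14.041843 − 55.823000) = 3.238282 − (20.525211)/(-69.864843) = 3.532067
F(3.532067) = -3.935714
r_4 = 3.532067 − (-3.935714)·(3.532067 − 3.238282) / (-3.935714 − (-14.041843)) = 3.532067 − (-1.156252)/(10.106129) = 3.646478
F(3.646478) = 0.486487
r_5 = 3.646478 − 0.486487·(3.646478 − 3.532067) / (0.486487 − (-3.935714)) = 3.646478 − (0.055659)/(4.422202) = 3.633891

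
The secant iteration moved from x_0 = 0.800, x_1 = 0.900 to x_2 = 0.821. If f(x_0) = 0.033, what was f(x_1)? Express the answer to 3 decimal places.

-0.124

The secant line through (0.800, 0.033) and (0.900, f(x_1)) crosses zero at x_2 = 0.821.
So (0.800, 0.033), (0.900, f(x_1)), (0.821, 0) are collinear:
f(x_1) = 0.033 · (0.900 − 0.821) / (0.800 − 0.821) = 0.033 · (0.07900)/(-0.02100) = -0.12414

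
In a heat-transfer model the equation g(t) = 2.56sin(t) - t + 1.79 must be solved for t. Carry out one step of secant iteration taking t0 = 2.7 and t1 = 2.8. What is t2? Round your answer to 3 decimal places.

2.755

g(2.7) = 0.18409, g(2.8) = -0.15243
t2 = 2.80000 − (-0.15243)·(2.80000 − 2.70000) / (-0.15243 − 0.18409) = 2.80000 − (-0.01524)/(-0.33652) = 2.75470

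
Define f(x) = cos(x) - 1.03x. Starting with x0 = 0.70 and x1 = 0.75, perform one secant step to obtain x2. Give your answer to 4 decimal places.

f(0.70) = 0.043842, f(0.75) = -0.040811
x2 = 0.750000 − (-0.040811)·(0.750000 − 0.700000) / (-0.040811 − 0.043842) = 0.750000 − (-0.002041)/(-0.084653) = 0.725895

0.7259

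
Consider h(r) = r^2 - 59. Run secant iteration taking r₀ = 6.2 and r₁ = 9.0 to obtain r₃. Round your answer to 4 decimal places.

h(6.2) = -20.560000, h(9.0) = 22.000000
r₂ = 9.000000 − 22.000000·(9.000000 − 6.200000) / (22.000000 − (-20.560000)) = 9.000000 − (61.600000)/(42.560000) = 7.552632
h(7.552632) = -1.957756
r₃ = 7.552632 − (-1.957756)·(7.552632 − 9.000000) / (-1.957756 − 22.000000) = 7.552632 − (2.833595)/(-23.957756) = 7.670906

7.6709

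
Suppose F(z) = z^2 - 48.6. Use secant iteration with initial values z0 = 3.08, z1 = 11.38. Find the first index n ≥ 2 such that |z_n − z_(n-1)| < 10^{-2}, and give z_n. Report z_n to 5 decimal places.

F(3.08) = -39.1136000, F(11.38) = 80.9044000
z2 = 11.3800000 − 80.9044000·(8.3000000)/(120.0180000) = 5.7849516;  |Δ| = 5.5950484
F(5.7849516) = -15.1343351
z3 = 5.7849516 − (-15.1343351)·(-5.5950484)/(-96.0387351) = 6.6666514;  |Δ| = 0.8816998
F(6.6666514) = -4.1557587
z4 = 6.6666514 − (-4.1557587)·(0.8816998)/(10.9785764) = 7.0004043;  |Δ| = 0.3337529
F(7.0004043) = 0.4056609
z5 = 7.0004043 − 0.4056609·(0.3337529)/(4.5614196) = 6.9707227;  |Δ| = 0.0296817
F(6.9707227) = -0.0090253
z6 = 6.9707227 − (-0.0090253)·(-0.0296817)/(-0.4146862) = 6.9713687;  |Δ| = 0.0006460
|z6 − z5| = 0.0006460 < 10^{-2}

n = 6, z_n = 6.97137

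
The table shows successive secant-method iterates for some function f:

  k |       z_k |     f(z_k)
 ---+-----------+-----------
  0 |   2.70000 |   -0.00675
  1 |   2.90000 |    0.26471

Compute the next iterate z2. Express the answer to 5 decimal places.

z2 = 2.90000 − 0.26471·(2.90000 − 2.70000) / (0.26471 − (-0.00675))
   = 2.90000 − (0.0529420)/(0.2714600) = 2.7049731

2.70497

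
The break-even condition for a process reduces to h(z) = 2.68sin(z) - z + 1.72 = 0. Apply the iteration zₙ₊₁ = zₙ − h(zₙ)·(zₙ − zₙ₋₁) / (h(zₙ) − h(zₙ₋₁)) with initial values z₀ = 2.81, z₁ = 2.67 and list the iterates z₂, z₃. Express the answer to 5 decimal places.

2.74722, 2.74795

h(2.81) = -0.2175278, h(2.67) = 0.2675392
z₂ = 2.6700000 − 0.2675392·(2.6700000 − 2.8100000) / (0.2675392 − (-0.2175278)) = 2.6700000 − (-0.0374555)/(0.4850670) = 2.7472171
h(2.7472171) = 0.0025238
z₃ = 2.7472171 − 0.0025238·(2.7472171 − 2.6700000) / (0.0025238 − 0.2675392) = 2.7472171 − (0.0001949)/(-0.2650154) = 2.7479525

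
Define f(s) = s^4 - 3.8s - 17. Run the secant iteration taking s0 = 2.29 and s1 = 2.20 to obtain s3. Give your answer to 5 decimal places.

f(2.29) = 1.7985848, f(2.20) = -1.9344000
s2 = 2.2000000 − (-1.9344000)·(2.2000000 − 2.2900000) / (-1.9344000 − 1.7985848) = 2.2000000 − (0.1740960)/(-3.7329848) = 2.2466372
f(2.2466372) = -0.0611891
s3 = 2.2466372 − (-0.0611891)·(2.2466372 − 2.2000000) / (-0.0611891 − (-1.9344000)) = 2.2466372 − (-0.0028537)/(1.8732109) = 2.2481606

2.24816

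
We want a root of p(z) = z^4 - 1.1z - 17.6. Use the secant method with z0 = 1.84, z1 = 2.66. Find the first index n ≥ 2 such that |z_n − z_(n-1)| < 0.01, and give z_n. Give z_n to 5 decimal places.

n = 5, z_n = 2.11268

p(1.84) = -8.1617126, p(2.66) = 29.5381154
z2 = 2.6600000 − 29.5381154·(0.8200000)/(37.6998280) = 2.0175235;  |Δ| = 0.6424765
p(2.0175235) = -3.2511118
z3 = 2.0175235 − (-3.2511118)·(-0.6424765)/(-32.7892272) = 2.0812262;  |Δ| = 0.0637027
p(2.0812262) = -1.1274351
z4 = 2.0812262 − (-1.1274351)·(0.0637027)/(2.1236767) = 2.1150452;  |Δ| = 0.0338190
p(2.1150452) = 0.0849037
z5 = 2.1150452 − 0.0849037·(0.0338190)/(1.2123388) = 2.1126768;  |Δ| = 0.0023684
|z5 − z4| = 0.0023684 < 0.01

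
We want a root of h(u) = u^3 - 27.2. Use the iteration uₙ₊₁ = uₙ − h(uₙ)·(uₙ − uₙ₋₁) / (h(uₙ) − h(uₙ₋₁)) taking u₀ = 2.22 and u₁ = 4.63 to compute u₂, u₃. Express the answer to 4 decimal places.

h(2.22) = -16.258952, h(4.63) = 72.052847
u₂ = 4.630000 − 72.052847·(4.630000 − 2.220000) / (72.052847 − (-16.258952)) = 4.630000 − (173.647361)/(88.311799) = 2.663701
h(2.663701) = -8.300224
u₃ = 2.663701 − (-8.300224)·(2.663701 − 4.630000) / (-8.300224 − 72.052847) = 2.663701 − (16.320719)/(-80.353071) = 2.866814

2.6637, 2.8668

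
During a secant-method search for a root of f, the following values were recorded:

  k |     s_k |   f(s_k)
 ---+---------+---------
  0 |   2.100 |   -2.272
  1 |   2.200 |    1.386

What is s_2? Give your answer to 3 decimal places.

2.162

s_2 = 2.200 − 1.386·(2.200 − 2.100) / (1.386 − (-2.272))
   = 2.200 − (0.13860)/(3.65800) = 2.16211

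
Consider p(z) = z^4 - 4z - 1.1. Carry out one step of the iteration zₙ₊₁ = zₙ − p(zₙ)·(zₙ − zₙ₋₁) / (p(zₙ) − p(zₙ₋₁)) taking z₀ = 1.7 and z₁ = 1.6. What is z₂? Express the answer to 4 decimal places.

1.6677

p(1.7) = 0.452100, p(1.6) = -0.946400
z₂ = 1.600000 − (-0.946400)·(1.600000 − 1.700000) / (-0.946400 − 0.452100) = 1.600000 − (0.094640)/(-1.398500) = 1.667673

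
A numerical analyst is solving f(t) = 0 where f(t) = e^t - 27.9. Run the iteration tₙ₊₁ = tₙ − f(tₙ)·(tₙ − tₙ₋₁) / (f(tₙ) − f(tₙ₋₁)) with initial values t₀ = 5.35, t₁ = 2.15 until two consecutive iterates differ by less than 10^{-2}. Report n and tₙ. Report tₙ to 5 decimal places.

n = 8, tₙ = 3.32862

f(5.35) = 182.7082979, f(2.15) = -19.3151416
t₂ = 2.1500000 − (-19.3151416)·(-3.2000000)/(-202.0234395) = 2.4559469;  |Δ| = 0.3059469
f(2.4559469) = -16.2425328
t₃ = 2.4559469 − (-16.2425328)·(0.3059469)/(3.0726088) = 4.0732544;  |Δ| = 1.6173075
f(4.0732544) = 30.8478404
t₄ = 4.0732544 − 30.8478404·(1.6173075)/(47.0903732) = 3.0137928;  |Δ| = 1.0594616
f(3.0137928) = -7.5355081
t₅ = 3.0137928 − (-7.5355081)·(-1.0594616)/(-38.3833485) = 3.2217888;  |Δ| = 0.2079960
f(3.2217888) = -2.8270706
t₆ = 3.2217888 − (-2.8270706)·(0.2079960)/(4.7084375) = 3.3466750;  |Δ| = 0.1248863
f(3.3466750) = 0.5081206
t₇ = 3.3466750 − 0.5081206·(0.1248863)/(3.3351912) = 3.3276485;  |Δ| = 0.0190266
f(3.3276485) = -0.0272793
t₈ = 3.3276485 − (-0.0272793)·(-0.0190266)/(-0.5353999) = 3.3286179;  |Δ| = 0.0009694
|t₈ − t₇| = 0.0009694 < 10^{-2}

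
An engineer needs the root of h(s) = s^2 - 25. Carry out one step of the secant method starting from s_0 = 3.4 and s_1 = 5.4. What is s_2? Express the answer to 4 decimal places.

h(3.4) = -13.440000, h(5.4) = 4.160000
s_2 = 5.400000 − 4.160000·(5.400000 − 3.400000) / (4.160000 − (-13.440000)) = 5.400000 − (8.320000)/(17.600000) = 4.927273

4.9273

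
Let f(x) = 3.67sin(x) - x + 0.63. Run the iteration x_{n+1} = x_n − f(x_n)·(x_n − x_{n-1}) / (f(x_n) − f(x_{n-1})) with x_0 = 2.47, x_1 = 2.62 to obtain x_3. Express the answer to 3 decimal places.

2.581

f(2.47) = 0.44360, f(2.62) = -0.16138
x_2 = 2.62000 − (-0.16138)·(2.62000 − 2.47000) / (-0.16138 − 0.44360) = 2.62000 − (-0.02421)/(-0.60498) = 2.57999
f(2.57999) = 0.00446
x_3 = 2.57999 − 0.00446·(2.57999 − 2.62000) / (0.00446 − (-0.16138)) = 2.57999 − (-0.00018)/(0.16584) = 2.58106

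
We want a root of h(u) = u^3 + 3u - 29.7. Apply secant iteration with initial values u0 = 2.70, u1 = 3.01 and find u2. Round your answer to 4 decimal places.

2.7698

h(2.70) = -1.917000, h(3.01) = 6.600901
u2 = 3.010000 − 6.600901·(3.010000 − 2.700000) / (6.600901 − (-1.917000)) = 3.010000 − (2.046279)/(8.517901) = 2.769767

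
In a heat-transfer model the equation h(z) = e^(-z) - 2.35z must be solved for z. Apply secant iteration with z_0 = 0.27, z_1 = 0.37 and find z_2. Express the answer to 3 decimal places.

h(0.27) = 0.12888, h(0.37) = -0.17877
z_2 = 0.37000 − (-0.17877)·(0.37000 − 0.27000) / (-0.17877 − 0.12888) = 0.37000 − (-0.01788)/(-0.30765) = 0.31189

0.312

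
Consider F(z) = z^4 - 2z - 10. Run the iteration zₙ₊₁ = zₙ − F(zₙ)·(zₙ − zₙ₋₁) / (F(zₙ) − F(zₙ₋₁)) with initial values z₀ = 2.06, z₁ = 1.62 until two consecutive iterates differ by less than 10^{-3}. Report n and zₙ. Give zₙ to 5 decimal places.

F(2.06) = 3.8881410, F(1.62) = -6.3525246
z₂ = 1.6200000 − (-6.3525246)·(-0.4400000)/(-10.2406656) = 1.8929423;  |Δ| = 0.2729423
F(1.8929423) = -0.9463434
z₃ = 1.8929423 − (-0.9463434)·(0.2729423)/(5.4061813) = 1.9407204;  |Δ| = 0.0477781
F(1.9407204) = 0.3042959
z₄ = 1.9407204 − 0.3042959·(0.0477781)/(1.2506393) = 1.9290954;  |Δ| = 0.0116250
F(1.9290954) = -0.0093051
z₅ = 1.9290954 − (-0.0093051)·(-0.0116250)/(-0.3136010) = 1.9294403;  |Δ| = 0.0003449
|z₅ − z₄| = 0.0003449 < 10^{-3}

n = 5, zₙ = 1.92944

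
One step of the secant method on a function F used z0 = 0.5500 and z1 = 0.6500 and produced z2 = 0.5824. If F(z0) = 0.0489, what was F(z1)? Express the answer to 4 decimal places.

-0.1020

The secant line through (0.5500, 0.0489) and (0.6500, F(z1)) crosses zero at z2 = 0.5824.
So (0.5500, 0.0489), (0.6500, F(z1)), (0.5824, 0) are collinear:
F(z1) = 0.0489 · (0.6500 − 0.5824) / (0.5500 − 0.5824) = 0.0489 · (0.067600)/(-0.032400) = -0.102026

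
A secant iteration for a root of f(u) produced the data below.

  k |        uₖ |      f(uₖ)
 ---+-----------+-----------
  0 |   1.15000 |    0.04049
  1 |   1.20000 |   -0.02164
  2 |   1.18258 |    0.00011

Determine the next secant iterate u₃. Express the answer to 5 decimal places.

u₃ = 1.18258 − 0.00011·(1.18258 − 1.20000) / (0.00011 − (-0.02164))
   = 1.18258 − (-0.0000019)/(0.0217500) = 1.1826681

1.18267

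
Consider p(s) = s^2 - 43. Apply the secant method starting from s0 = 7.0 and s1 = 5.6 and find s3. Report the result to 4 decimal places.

p(7.0) = 6.000000, p(5.6) = -11.640000
s2 = 5.600000 − (-11.640000)·(5.600000 − 7.000000) / (-11.640000 − 6.000000) = 5.600000 − (16.296000)/(-17.640000) = 6.523810
p(6.523810) = -0.439909
s3 = 6.523810 − (-0.439909)·(6.523810 − 5.600000) / (-0.439909 − (-11.640000)) = 6.523810 − (-0.406392)/(11.200091) = 6.560094

6.5601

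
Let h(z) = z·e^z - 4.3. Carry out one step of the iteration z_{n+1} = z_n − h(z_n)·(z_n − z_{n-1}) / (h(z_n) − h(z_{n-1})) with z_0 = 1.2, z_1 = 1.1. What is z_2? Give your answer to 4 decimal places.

h(1.2) = -0.315860, h(1.1) = -0.995417
z_2 = 1.100000 − (-0.995417)·(1.100000 − 1.200000) / (-0.995417 − (-0.315860)) = 1.100000 − (0.099542)/(-0.679558) = 1.246480

1.2465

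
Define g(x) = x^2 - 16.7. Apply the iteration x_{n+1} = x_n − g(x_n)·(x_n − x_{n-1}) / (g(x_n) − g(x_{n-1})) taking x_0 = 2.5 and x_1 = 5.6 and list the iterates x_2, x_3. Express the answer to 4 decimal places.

g(2.5) = -10.450000, g(5.6) = 14.660000
x_2 = 5.600000 − 14.660000·(5.600000 − 2.500000) / (14.660000 − (-10.450000)) = 5.600000 − (45.446000)/(25.110000) = 3.790123
g(3.790123) = -2.334964
x_3 = 3.790123 − (-2.334964)·(3.790123 − 5.600000) / (-2.334964 − 14.660000) = 3.790123 − (4.225997)/(-16.994964) = 4.038785

3.7901, 4.0388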